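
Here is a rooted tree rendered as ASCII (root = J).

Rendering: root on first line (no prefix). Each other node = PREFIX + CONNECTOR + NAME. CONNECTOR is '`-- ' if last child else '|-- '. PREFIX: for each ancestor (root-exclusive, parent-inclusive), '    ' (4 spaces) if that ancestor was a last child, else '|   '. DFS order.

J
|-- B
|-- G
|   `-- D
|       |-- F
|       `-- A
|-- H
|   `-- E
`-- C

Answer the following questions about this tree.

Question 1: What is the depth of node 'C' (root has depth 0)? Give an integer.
Answer: 1

Derivation:
Path from root to C: J -> C
Depth = number of edges = 1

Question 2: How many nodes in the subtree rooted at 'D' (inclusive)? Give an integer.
Answer: 3

Derivation:
Subtree rooted at D contains: A, D, F
Count = 3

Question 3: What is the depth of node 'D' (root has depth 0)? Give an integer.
Answer: 2

Derivation:
Path from root to D: J -> G -> D
Depth = number of edges = 2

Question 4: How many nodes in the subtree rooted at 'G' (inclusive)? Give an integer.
Subtree rooted at G contains: A, D, F, G
Count = 4

Answer: 4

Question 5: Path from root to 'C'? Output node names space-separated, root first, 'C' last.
Walk down from root: J -> C

Answer: J C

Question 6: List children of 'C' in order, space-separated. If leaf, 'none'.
Node C's children (from adjacency): (leaf)

Answer: none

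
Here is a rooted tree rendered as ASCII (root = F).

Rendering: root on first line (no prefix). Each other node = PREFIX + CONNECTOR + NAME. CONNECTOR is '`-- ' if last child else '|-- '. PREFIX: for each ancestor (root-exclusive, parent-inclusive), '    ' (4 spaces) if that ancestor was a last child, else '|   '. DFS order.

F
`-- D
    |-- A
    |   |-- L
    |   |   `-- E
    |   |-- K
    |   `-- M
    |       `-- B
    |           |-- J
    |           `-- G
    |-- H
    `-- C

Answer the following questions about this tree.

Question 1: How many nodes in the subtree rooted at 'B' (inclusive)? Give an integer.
Subtree rooted at B contains: B, G, J
Count = 3

Answer: 3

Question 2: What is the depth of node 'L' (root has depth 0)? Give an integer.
Path from root to L: F -> D -> A -> L
Depth = number of edges = 3

Answer: 3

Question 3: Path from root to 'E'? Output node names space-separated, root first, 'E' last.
Answer: F D A L E

Derivation:
Walk down from root: F -> D -> A -> L -> E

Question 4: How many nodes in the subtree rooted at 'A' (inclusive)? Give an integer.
Subtree rooted at A contains: A, B, E, G, J, K, L, M
Count = 8

Answer: 8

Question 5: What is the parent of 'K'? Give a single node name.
Scan adjacency: K appears as child of A

Answer: A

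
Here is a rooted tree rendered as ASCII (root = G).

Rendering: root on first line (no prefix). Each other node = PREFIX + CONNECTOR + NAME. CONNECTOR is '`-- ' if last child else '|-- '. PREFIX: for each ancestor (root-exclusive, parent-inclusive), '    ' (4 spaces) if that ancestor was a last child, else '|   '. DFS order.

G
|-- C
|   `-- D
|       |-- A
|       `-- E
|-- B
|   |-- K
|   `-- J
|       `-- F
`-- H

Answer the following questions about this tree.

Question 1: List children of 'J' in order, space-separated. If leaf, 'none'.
Answer: F

Derivation:
Node J's children (from adjacency): F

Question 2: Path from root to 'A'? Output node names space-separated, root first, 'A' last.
Answer: G C D A

Derivation:
Walk down from root: G -> C -> D -> A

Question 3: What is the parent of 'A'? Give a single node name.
Answer: D

Derivation:
Scan adjacency: A appears as child of D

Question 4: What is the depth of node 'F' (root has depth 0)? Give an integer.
Path from root to F: G -> B -> J -> F
Depth = number of edges = 3

Answer: 3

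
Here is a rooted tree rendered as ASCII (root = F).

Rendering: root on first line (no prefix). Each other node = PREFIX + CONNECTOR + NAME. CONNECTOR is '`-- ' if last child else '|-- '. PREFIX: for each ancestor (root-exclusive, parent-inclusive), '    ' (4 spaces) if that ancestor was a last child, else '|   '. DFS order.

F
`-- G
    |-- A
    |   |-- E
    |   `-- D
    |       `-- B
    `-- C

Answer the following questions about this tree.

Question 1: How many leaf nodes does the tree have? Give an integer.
Answer: 3

Derivation:
Leaves (nodes with no children): B, C, E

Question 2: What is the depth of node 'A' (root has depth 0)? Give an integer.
Answer: 2

Derivation:
Path from root to A: F -> G -> A
Depth = number of edges = 2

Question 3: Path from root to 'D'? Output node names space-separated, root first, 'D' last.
Answer: F G A D

Derivation:
Walk down from root: F -> G -> A -> D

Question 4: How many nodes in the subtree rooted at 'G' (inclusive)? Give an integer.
Subtree rooted at G contains: A, B, C, D, E, G
Count = 6

Answer: 6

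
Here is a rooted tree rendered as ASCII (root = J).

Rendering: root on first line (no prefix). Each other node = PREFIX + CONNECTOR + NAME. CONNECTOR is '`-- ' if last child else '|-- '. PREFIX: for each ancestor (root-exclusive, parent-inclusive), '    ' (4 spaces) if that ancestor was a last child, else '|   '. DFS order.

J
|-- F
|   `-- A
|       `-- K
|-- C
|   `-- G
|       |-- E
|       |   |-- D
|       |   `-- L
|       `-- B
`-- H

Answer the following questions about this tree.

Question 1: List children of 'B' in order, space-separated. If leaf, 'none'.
Answer: none

Derivation:
Node B's children (from adjacency): (leaf)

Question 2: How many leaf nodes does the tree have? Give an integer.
Answer: 5

Derivation:
Leaves (nodes with no children): B, D, H, K, L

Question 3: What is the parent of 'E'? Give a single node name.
Answer: G

Derivation:
Scan adjacency: E appears as child of G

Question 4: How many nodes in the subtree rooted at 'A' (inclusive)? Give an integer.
Subtree rooted at A contains: A, K
Count = 2

Answer: 2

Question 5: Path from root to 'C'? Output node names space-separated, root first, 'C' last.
Answer: J C

Derivation:
Walk down from root: J -> C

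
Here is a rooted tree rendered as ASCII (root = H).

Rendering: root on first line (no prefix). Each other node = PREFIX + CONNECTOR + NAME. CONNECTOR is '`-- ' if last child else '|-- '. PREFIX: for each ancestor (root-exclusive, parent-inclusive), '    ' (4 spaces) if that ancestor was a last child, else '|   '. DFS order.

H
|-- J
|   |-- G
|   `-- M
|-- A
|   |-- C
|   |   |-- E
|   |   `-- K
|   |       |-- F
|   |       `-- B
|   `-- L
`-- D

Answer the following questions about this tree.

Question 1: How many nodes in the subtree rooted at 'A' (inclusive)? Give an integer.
Subtree rooted at A contains: A, B, C, E, F, K, L
Count = 7

Answer: 7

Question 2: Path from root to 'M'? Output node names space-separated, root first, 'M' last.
Walk down from root: H -> J -> M

Answer: H J M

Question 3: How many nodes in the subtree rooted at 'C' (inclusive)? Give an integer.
Answer: 5

Derivation:
Subtree rooted at C contains: B, C, E, F, K
Count = 5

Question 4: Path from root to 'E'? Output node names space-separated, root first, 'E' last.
Answer: H A C E

Derivation:
Walk down from root: H -> A -> C -> E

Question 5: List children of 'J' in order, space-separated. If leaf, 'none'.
Answer: G M

Derivation:
Node J's children (from adjacency): G, M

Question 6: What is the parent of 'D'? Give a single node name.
Scan adjacency: D appears as child of H

Answer: H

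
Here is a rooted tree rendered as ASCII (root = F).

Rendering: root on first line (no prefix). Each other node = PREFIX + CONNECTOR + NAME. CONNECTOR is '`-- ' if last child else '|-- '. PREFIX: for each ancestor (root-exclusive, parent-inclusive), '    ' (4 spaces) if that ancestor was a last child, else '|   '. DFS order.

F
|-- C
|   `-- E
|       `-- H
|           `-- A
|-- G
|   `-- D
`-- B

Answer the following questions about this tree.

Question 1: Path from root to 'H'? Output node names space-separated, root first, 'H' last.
Walk down from root: F -> C -> E -> H

Answer: F C E H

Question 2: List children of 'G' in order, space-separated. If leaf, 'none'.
Node G's children (from adjacency): D

Answer: D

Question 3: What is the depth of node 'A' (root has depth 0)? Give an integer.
Answer: 4

Derivation:
Path from root to A: F -> C -> E -> H -> A
Depth = number of edges = 4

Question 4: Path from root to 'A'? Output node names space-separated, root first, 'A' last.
Answer: F C E H A

Derivation:
Walk down from root: F -> C -> E -> H -> A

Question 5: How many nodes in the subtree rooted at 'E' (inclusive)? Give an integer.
Answer: 3

Derivation:
Subtree rooted at E contains: A, E, H
Count = 3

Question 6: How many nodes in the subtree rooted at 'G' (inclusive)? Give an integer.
Subtree rooted at G contains: D, G
Count = 2

Answer: 2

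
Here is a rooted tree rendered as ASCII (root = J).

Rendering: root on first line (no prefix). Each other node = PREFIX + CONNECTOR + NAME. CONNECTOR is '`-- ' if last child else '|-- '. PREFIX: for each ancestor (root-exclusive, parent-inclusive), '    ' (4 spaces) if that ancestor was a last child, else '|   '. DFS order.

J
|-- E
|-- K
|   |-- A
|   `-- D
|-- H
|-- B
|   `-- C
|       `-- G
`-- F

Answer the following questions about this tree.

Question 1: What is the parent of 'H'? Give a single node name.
Scan adjacency: H appears as child of J

Answer: J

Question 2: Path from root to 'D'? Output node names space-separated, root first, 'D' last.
Walk down from root: J -> K -> D

Answer: J K D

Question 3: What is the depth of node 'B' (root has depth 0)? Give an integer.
Answer: 1

Derivation:
Path from root to B: J -> B
Depth = number of edges = 1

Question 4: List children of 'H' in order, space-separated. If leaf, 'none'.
Answer: none

Derivation:
Node H's children (from adjacency): (leaf)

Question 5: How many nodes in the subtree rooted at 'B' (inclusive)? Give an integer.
Subtree rooted at B contains: B, C, G
Count = 3

Answer: 3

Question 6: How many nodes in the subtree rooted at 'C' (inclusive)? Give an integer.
Subtree rooted at C contains: C, G
Count = 2

Answer: 2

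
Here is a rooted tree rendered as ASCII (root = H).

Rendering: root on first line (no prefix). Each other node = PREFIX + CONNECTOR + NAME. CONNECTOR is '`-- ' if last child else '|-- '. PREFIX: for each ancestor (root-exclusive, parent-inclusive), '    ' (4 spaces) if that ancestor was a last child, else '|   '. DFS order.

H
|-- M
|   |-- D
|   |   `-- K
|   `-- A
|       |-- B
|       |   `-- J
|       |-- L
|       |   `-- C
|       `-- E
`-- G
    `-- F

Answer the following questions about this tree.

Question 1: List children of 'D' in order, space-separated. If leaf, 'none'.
Answer: K

Derivation:
Node D's children (from adjacency): K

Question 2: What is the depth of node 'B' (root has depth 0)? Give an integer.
Answer: 3

Derivation:
Path from root to B: H -> M -> A -> B
Depth = number of edges = 3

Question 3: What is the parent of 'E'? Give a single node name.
Scan adjacency: E appears as child of A

Answer: A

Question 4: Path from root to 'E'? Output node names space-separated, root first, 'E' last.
Walk down from root: H -> M -> A -> E

Answer: H M A E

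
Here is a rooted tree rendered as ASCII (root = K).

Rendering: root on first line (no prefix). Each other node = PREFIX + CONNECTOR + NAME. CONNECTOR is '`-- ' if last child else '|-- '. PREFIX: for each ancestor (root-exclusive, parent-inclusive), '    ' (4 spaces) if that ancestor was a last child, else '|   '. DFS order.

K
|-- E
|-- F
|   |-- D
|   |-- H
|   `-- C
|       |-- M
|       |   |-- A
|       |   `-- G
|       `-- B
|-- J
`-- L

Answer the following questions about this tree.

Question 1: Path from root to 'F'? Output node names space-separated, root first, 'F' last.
Walk down from root: K -> F

Answer: K F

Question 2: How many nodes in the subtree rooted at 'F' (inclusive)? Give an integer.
Answer: 8

Derivation:
Subtree rooted at F contains: A, B, C, D, F, G, H, M
Count = 8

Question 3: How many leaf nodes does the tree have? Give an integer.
Answer: 8

Derivation:
Leaves (nodes with no children): A, B, D, E, G, H, J, L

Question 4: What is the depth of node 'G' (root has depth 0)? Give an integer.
Answer: 4

Derivation:
Path from root to G: K -> F -> C -> M -> G
Depth = number of edges = 4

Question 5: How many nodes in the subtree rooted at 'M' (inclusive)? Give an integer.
Answer: 3

Derivation:
Subtree rooted at M contains: A, G, M
Count = 3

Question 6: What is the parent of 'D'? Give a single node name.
Scan adjacency: D appears as child of F

Answer: F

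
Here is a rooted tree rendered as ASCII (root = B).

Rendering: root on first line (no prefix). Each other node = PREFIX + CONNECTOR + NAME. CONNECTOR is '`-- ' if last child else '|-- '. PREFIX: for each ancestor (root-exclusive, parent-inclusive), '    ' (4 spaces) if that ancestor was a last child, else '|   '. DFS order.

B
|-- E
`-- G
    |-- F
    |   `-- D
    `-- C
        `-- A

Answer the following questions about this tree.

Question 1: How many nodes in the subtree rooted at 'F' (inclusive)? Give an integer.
Answer: 2

Derivation:
Subtree rooted at F contains: D, F
Count = 2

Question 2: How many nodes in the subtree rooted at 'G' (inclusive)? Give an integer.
Answer: 5

Derivation:
Subtree rooted at G contains: A, C, D, F, G
Count = 5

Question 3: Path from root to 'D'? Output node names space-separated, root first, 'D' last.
Answer: B G F D

Derivation:
Walk down from root: B -> G -> F -> D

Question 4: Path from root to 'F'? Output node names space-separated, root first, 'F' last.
Walk down from root: B -> G -> F

Answer: B G F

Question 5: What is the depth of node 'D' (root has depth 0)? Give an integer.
Answer: 3

Derivation:
Path from root to D: B -> G -> F -> D
Depth = number of edges = 3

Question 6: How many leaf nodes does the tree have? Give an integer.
Leaves (nodes with no children): A, D, E

Answer: 3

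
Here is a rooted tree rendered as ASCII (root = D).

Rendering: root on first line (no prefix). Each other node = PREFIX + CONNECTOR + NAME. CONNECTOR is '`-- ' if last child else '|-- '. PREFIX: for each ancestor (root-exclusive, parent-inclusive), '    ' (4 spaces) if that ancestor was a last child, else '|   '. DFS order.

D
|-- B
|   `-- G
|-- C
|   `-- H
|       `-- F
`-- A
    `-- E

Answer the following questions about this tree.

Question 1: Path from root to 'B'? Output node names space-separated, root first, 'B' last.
Walk down from root: D -> B

Answer: D B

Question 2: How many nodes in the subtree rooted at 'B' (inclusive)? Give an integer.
Answer: 2

Derivation:
Subtree rooted at B contains: B, G
Count = 2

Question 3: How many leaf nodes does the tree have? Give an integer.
Answer: 3

Derivation:
Leaves (nodes with no children): E, F, G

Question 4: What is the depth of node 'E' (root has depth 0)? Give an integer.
Answer: 2

Derivation:
Path from root to E: D -> A -> E
Depth = number of edges = 2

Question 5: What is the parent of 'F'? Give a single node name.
Answer: H

Derivation:
Scan adjacency: F appears as child of H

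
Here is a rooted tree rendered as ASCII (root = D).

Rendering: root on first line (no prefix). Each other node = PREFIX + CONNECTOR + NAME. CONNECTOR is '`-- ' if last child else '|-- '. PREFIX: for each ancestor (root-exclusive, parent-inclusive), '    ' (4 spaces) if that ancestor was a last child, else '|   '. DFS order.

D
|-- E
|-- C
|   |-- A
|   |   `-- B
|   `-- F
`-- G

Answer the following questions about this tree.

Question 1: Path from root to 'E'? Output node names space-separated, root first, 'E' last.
Walk down from root: D -> E

Answer: D E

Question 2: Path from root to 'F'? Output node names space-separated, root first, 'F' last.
Answer: D C F

Derivation:
Walk down from root: D -> C -> F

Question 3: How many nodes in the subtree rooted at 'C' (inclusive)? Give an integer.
Answer: 4

Derivation:
Subtree rooted at C contains: A, B, C, F
Count = 4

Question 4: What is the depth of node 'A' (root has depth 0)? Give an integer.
Answer: 2

Derivation:
Path from root to A: D -> C -> A
Depth = number of edges = 2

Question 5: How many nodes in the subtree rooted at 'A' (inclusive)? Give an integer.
Answer: 2

Derivation:
Subtree rooted at A contains: A, B
Count = 2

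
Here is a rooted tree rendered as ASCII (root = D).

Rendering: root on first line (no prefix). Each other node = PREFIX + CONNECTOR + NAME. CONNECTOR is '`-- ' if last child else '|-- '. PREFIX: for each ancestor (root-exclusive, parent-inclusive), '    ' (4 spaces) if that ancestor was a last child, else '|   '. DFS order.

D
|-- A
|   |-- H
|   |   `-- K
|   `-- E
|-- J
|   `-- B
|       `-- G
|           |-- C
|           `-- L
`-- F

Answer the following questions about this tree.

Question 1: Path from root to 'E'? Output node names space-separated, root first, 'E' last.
Answer: D A E

Derivation:
Walk down from root: D -> A -> E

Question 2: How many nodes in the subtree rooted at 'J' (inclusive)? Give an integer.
Answer: 5

Derivation:
Subtree rooted at J contains: B, C, G, J, L
Count = 5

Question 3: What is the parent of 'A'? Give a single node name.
Scan adjacency: A appears as child of D

Answer: D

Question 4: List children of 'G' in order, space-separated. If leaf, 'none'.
Node G's children (from adjacency): C, L

Answer: C L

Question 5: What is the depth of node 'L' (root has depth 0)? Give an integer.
Path from root to L: D -> J -> B -> G -> L
Depth = number of edges = 4

Answer: 4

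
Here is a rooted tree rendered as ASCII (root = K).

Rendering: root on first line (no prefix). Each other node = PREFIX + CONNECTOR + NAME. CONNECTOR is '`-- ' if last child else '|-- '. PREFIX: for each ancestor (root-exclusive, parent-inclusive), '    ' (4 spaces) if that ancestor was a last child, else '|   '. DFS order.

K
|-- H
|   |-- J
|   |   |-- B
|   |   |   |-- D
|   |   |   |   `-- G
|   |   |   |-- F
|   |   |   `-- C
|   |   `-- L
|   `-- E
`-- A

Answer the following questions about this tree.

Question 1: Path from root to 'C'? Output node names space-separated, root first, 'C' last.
Walk down from root: K -> H -> J -> B -> C

Answer: K H J B C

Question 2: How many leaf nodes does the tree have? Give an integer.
Leaves (nodes with no children): A, C, E, F, G, L

Answer: 6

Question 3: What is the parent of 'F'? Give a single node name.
Scan adjacency: F appears as child of B

Answer: B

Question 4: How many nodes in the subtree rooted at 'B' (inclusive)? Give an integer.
Answer: 5

Derivation:
Subtree rooted at B contains: B, C, D, F, G
Count = 5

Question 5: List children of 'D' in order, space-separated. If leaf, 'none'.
Answer: G

Derivation:
Node D's children (from adjacency): G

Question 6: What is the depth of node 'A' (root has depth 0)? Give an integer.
Answer: 1

Derivation:
Path from root to A: K -> A
Depth = number of edges = 1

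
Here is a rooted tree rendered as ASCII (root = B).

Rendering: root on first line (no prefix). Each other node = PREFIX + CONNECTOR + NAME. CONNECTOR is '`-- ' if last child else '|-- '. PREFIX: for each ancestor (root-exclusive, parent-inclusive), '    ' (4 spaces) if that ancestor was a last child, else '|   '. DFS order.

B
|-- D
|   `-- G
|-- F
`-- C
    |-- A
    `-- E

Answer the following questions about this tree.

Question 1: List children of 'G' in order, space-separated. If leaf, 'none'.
Node G's children (from adjacency): (leaf)

Answer: none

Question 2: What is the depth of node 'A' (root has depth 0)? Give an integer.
Path from root to A: B -> C -> A
Depth = number of edges = 2

Answer: 2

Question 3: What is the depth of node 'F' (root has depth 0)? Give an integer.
Answer: 1

Derivation:
Path from root to F: B -> F
Depth = number of edges = 1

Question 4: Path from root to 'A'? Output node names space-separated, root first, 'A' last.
Walk down from root: B -> C -> A

Answer: B C A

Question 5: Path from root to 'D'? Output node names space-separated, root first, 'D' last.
Answer: B D

Derivation:
Walk down from root: B -> D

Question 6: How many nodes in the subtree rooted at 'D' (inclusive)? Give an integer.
Subtree rooted at D contains: D, G
Count = 2

Answer: 2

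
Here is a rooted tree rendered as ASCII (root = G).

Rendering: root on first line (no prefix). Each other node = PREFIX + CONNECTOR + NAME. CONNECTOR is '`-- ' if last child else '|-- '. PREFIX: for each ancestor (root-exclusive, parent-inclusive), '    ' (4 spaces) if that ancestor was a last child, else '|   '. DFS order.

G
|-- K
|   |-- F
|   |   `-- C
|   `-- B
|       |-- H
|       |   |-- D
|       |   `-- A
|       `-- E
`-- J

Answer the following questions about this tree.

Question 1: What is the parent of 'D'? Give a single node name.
Scan adjacency: D appears as child of H

Answer: H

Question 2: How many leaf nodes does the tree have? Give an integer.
Leaves (nodes with no children): A, C, D, E, J

Answer: 5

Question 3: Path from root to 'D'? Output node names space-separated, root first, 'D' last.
Walk down from root: G -> K -> B -> H -> D

Answer: G K B H D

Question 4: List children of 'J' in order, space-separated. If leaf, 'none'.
Answer: none

Derivation:
Node J's children (from adjacency): (leaf)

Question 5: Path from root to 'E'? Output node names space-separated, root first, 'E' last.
Answer: G K B E

Derivation:
Walk down from root: G -> K -> B -> E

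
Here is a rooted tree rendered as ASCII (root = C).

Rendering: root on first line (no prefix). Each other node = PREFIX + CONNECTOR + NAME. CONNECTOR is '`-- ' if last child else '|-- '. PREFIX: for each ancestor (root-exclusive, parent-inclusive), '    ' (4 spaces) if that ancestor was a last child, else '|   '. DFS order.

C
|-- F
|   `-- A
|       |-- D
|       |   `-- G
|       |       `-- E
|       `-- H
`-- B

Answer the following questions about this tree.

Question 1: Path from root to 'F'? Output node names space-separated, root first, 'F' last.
Answer: C F

Derivation:
Walk down from root: C -> F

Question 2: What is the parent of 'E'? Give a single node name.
Scan adjacency: E appears as child of G

Answer: G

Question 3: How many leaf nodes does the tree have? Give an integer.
Leaves (nodes with no children): B, E, H

Answer: 3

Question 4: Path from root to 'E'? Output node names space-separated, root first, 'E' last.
Walk down from root: C -> F -> A -> D -> G -> E

Answer: C F A D G E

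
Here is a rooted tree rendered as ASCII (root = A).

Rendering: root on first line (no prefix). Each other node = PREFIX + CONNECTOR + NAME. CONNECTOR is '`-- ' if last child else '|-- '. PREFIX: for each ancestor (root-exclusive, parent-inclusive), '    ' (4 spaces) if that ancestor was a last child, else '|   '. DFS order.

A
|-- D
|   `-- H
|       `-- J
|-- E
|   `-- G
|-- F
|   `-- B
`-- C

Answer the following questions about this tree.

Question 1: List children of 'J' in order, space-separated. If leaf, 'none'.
Node J's children (from adjacency): (leaf)

Answer: none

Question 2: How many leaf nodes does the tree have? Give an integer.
Answer: 4

Derivation:
Leaves (nodes with no children): B, C, G, J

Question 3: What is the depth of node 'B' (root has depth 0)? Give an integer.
Path from root to B: A -> F -> B
Depth = number of edges = 2

Answer: 2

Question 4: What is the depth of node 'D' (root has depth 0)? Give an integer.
Path from root to D: A -> D
Depth = number of edges = 1

Answer: 1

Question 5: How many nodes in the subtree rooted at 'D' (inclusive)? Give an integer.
Answer: 3

Derivation:
Subtree rooted at D contains: D, H, J
Count = 3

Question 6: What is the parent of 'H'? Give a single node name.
Scan adjacency: H appears as child of D

Answer: D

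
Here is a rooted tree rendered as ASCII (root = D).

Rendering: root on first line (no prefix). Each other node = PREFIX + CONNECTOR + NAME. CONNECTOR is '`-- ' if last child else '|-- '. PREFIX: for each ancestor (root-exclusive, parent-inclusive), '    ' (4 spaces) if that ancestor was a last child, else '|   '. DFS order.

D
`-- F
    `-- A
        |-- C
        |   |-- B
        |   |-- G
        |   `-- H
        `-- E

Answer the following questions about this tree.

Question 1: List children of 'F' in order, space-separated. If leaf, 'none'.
Answer: A

Derivation:
Node F's children (from adjacency): A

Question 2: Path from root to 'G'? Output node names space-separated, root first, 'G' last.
Walk down from root: D -> F -> A -> C -> G

Answer: D F A C G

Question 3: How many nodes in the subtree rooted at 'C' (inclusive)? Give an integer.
Answer: 4

Derivation:
Subtree rooted at C contains: B, C, G, H
Count = 4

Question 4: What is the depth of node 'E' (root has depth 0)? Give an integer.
Path from root to E: D -> F -> A -> E
Depth = number of edges = 3

Answer: 3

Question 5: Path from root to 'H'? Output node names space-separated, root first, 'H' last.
Answer: D F A C H

Derivation:
Walk down from root: D -> F -> A -> C -> H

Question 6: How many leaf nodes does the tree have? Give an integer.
Answer: 4

Derivation:
Leaves (nodes with no children): B, E, G, H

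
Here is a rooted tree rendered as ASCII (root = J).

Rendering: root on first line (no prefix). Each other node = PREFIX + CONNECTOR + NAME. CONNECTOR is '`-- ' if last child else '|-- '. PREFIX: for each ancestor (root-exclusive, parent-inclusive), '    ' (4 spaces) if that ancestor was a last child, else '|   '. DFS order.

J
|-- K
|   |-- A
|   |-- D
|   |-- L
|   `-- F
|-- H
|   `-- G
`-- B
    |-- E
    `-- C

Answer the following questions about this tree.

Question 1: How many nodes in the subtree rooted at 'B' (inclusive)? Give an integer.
Answer: 3

Derivation:
Subtree rooted at B contains: B, C, E
Count = 3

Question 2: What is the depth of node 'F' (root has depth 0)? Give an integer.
Answer: 2

Derivation:
Path from root to F: J -> K -> F
Depth = number of edges = 2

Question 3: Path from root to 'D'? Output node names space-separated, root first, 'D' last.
Answer: J K D

Derivation:
Walk down from root: J -> K -> D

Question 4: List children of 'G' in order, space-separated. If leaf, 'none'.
Answer: none

Derivation:
Node G's children (from adjacency): (leaf)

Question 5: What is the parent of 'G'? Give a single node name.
Answer: H

Derivation:
Scan adjacency: G appears as child of H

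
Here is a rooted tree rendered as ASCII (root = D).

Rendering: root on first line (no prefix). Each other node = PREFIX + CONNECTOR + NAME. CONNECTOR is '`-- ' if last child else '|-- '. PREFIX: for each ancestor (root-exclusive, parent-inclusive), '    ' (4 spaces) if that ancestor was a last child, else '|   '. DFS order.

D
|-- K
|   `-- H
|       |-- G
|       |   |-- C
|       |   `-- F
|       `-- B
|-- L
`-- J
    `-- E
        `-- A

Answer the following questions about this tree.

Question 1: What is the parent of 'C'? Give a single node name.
Scan adjacency: C appears as child of G

Answer: G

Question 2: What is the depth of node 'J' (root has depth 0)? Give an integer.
Answer: 1

Derivation:
Path from root to J: D -> J
Depth = number of edges = 1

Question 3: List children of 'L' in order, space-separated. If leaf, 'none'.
Node L's children (from adjacency): (leaf)

Answer: none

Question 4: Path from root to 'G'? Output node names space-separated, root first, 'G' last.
Answer: D K H G

Derivation:
Walk down from root: D -> K -> H -> G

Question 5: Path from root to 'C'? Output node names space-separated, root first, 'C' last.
Answer: D K H G C

Derivation:
Walk down from root: D -> K -> H -> G -> C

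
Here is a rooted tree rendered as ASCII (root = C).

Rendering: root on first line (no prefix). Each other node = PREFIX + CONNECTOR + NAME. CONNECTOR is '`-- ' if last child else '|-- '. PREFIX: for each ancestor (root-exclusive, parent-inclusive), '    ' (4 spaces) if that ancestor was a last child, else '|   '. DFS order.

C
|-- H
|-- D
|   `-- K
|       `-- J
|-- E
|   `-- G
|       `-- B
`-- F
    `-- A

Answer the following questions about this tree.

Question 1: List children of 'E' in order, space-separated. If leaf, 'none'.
Node E's children (from adjacency): G

Answer: G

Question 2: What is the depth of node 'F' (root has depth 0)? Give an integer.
Answer: 1

Derivation:
Path from root to F: C -> F
Depth = number of edges = 1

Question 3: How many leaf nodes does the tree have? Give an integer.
Leaves (nodes with no children): A, B, H, J

Answer: 4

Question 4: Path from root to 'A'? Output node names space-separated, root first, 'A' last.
Answer: C F A

Derivation:
Walk down from root: C -> F -> A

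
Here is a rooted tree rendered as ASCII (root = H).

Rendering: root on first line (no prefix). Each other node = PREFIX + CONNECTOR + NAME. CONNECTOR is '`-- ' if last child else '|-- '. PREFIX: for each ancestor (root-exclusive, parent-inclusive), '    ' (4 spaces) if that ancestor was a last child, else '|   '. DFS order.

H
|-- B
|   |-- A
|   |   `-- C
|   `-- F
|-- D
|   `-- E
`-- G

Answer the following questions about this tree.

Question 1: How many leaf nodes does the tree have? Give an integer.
Leaves (nodes with no children): C, E, F, G

Answer: 4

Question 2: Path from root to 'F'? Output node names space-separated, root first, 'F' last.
Walk down from root: H -> B -> F

Answer: H B F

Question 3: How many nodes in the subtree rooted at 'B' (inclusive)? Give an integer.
Subtree rooted at B contains: A, B, C, F
Count = 4

Answer: 4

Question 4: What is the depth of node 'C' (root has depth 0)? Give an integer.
Path from root to C: H -> B -> A -> C
Depth = number of edges = 3

Answer: 3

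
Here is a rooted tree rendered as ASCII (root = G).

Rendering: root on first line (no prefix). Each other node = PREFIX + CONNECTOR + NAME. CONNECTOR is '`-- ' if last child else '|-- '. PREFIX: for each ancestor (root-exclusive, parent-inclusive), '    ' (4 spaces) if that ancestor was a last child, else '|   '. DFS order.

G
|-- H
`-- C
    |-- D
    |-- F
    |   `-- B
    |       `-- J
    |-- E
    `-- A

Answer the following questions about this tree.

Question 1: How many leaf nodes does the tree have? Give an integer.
Leaves (nodes with no children): A, D, E, H, J

Answer: 5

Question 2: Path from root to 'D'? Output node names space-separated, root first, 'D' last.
Answer: G C D

Derivation:
Walk down from root: G -> C -> D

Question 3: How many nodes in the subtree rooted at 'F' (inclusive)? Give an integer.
Subtree rooted at F contains: B, F, J
Count = 3

Answer: 3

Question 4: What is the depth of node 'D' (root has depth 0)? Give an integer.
Answer: 2

Derivation:
Path from root to D: G -> C -> D
Depth = number of edges = 2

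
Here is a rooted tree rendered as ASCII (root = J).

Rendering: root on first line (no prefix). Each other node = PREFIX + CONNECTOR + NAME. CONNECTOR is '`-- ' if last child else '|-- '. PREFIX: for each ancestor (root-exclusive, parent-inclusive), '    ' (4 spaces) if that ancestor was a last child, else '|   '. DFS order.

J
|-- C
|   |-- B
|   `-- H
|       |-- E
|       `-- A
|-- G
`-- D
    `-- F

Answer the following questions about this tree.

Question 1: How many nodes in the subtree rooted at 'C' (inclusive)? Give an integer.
Answer: 5

Derivation:
Subtree rooted at C contains: A, B, C, E, H
Count = 5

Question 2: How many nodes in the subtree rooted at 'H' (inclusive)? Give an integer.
Answer: 3

Derivation:
Subtree rooted at H contains: A, E, H
Count = 3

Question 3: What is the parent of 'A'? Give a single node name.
Scan adjacency: A appears as child of H

Answer: H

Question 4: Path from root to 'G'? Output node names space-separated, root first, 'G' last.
Walk down from root: J -> G

Answer: J G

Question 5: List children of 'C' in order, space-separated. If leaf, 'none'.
Answer: B H

Derivation:
Node C's children (from adjacency): B, H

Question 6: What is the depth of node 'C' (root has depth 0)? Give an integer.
Answer: 1

Derivation:
Path from root to C: J -> C
Depth = number of edges = 1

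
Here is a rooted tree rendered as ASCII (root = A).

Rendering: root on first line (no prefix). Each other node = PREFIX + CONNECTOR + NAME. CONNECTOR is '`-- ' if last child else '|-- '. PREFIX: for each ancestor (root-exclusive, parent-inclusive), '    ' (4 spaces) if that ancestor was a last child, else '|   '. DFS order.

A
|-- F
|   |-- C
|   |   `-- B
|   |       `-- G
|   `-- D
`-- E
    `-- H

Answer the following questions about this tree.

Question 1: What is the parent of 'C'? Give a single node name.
Scan adjacency: C appears as child of F

Answer: F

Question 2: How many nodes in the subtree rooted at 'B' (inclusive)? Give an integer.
Subtree rooted at B contains: B, G
Count = 2

Answer: 2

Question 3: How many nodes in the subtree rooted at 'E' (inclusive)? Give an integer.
Subtree rooted at E contains: E, H
Count = 2

Answer: 2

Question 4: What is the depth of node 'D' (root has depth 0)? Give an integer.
Answer: 2

Derivation:
Path from root to D: A -> F -> D
Depth = number of edges = 2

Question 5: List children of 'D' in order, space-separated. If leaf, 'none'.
Node D's children (from adjacency): (leaf)

Answer: none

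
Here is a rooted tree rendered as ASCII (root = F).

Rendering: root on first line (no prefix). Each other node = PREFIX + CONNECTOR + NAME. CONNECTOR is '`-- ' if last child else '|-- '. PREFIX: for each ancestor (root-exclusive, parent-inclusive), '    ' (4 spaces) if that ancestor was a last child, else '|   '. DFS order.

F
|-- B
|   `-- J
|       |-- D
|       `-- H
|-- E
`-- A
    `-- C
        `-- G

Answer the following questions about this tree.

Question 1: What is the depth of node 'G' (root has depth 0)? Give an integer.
Answer: 3

Derivation:
Path from root to G: F -> A -> C -> G
Depth = number of edges = 3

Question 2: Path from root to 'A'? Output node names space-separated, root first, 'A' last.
Answer: F A

Derivation:
Walk down from root: F -> A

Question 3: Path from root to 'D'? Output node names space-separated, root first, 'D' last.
Walk down from root: F -> B -> J -> D

Answer: F B J D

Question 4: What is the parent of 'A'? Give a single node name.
Scan adjacency: A appears as child of F

Answer: F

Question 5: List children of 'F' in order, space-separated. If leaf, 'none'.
Node F's children (from adjacency): B, E, A

Answer: B E A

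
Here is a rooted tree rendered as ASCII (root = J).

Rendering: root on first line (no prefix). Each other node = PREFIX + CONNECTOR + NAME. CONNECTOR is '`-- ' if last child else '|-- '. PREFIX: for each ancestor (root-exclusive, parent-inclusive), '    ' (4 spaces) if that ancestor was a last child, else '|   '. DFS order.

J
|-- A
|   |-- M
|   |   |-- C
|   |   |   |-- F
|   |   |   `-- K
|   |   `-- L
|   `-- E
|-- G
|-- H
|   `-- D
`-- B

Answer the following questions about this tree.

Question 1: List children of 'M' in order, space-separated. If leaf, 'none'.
Answer: C L

Derivation:
Node M's children (from adjacency): C, L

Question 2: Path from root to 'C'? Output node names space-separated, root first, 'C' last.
Answer: J A M C

Derivation:
Walk down from root: J -> A -> M -> C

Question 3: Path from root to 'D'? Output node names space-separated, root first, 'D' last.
Answer: J H D

Derivation:
Walk down from root: J -> H -> D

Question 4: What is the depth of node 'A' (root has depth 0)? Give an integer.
Answer: 1

Derivation:
Path from root to A: J -> A
Depth = number of edges = 1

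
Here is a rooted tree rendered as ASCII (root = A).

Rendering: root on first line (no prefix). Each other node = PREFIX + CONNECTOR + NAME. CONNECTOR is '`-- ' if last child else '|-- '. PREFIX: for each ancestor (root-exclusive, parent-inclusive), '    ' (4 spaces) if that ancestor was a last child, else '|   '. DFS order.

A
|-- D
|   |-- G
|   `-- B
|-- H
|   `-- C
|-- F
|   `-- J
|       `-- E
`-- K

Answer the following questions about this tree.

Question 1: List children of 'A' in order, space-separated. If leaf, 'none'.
Node A's children (from adjacency): D, H, F, K

Answer: D H F K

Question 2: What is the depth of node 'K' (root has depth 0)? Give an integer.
Answer: 1

Derivation:
Path from root to K: A -> K
Depth = number of edges = 1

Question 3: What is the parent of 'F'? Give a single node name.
Answer: A

Derivation:
Scan adjacency: F appears as child of A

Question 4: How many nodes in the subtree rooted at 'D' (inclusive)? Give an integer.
Answer: 3

Derivation:
Subtree rooted at D contains: B, D, G
Count = 3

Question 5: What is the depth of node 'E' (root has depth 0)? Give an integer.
Answer: 3

Derivation:
Path from root to E: A -> F -> J -> E
Depth = number of edges = 3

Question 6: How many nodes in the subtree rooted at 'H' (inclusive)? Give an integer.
Answer: 2

Derivation:
Subtree rooted at H contains: C, H
Count = 2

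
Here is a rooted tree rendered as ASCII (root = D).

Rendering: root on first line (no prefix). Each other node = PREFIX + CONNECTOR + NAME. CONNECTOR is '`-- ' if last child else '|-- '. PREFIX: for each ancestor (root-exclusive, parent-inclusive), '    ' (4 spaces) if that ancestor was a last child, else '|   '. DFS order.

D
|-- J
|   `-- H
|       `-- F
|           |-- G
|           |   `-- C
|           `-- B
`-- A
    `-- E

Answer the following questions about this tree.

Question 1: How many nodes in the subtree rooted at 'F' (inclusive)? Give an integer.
Answer: 4

Derivation:
Subtree rooted at F contains: B, C, F, G
Count = 4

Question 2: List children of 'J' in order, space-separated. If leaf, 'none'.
Node J's children (from adjacency): H

Answer: H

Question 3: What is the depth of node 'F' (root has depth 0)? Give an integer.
Answer: 3

Derivation:
Path from root to F: D -> J -> H -> F
Depth = number of edges = 3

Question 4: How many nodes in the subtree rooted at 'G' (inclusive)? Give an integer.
Answer: 2

Derivation:
Subtree rooted at G contains: C, G
Count = 2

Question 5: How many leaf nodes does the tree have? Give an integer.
Leaves (nodes with no children): B, C, E

Answer: 3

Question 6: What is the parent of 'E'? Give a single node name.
Answer: A

Derivation:
Scan adjacency: E appears as child of A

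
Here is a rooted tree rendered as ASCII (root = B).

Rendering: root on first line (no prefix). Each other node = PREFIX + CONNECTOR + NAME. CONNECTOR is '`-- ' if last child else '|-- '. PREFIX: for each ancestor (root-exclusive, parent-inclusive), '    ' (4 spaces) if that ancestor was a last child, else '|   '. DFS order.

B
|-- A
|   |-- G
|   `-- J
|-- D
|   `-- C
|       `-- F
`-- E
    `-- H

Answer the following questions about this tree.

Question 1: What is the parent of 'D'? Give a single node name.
Answer: B

Derivation:
Scan adjacency: D appears as child of B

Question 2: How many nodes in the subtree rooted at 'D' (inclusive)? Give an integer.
Answer: 3

Derivation:
Subtree rooted at D contains: C, D, F
Count = 3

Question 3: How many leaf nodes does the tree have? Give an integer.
Leaves (nodes with no children): F, G, H, J

Answer: 4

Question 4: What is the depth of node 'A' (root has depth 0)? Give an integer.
Answer: 1

Derivation:
Path from root to A: B -> A
Depth = number of edges = 1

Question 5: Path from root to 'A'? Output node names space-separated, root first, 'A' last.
Walk down from root: B -> A

Answer: B A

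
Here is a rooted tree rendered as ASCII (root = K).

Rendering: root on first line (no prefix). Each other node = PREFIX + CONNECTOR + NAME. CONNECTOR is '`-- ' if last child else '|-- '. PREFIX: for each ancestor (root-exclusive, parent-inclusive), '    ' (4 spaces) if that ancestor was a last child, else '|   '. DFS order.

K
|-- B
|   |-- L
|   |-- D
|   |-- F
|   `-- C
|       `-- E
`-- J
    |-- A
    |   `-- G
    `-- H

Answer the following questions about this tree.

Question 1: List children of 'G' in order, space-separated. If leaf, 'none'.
Answer: none

Derivation:
Node G's children (from adjacency): (leaf)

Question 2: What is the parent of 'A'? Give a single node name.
Scan adjacency: A appears as child of J

Answer: J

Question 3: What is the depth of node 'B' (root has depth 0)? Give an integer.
Path from root to B: K -> B
Depth = number of edges = 1

Answer: 1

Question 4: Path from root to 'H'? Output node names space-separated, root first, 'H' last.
Walk down from root: K -> J -> H

Answer: K J H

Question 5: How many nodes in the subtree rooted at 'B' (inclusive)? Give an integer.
Subtree rooted at B contains: B, C, D, E, F, L
Count = 6

Answer: 6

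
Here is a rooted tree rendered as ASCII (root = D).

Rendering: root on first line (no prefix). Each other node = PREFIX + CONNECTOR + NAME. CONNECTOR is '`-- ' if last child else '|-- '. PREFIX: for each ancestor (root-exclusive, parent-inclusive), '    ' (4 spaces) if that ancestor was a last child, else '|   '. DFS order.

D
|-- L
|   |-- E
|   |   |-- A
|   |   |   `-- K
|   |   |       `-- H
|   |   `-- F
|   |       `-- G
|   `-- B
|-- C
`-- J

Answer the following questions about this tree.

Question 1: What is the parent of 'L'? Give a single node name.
Scan adjacency: L appears as child of D

Answer: D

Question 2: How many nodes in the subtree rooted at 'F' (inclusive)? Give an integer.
Answer: 2

Derivation:
Subtree rooted at F contains: F, G
Count = 2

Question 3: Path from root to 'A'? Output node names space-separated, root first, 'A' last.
Walk down from root: D -> L -> E -> A

Answer: D L E A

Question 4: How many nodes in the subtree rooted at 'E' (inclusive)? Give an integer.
Subtree rooted at E contains: A, E, F, G, H, K
Count = 6

Answer: 6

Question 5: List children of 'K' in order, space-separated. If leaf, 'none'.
Node K's children (from adjacency): H

Answer: H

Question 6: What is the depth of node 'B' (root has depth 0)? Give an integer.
Answer: 2

Derivation:
Path from root to B: D -> L -> B
Depth = number of edges = 2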